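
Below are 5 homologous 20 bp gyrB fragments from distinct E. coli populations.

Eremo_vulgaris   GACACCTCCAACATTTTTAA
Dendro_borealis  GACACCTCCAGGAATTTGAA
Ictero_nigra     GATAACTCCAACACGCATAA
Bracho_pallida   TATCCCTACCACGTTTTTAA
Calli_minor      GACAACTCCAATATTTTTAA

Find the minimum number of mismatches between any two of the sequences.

Pairwise Hamming distances:
  Eremo_vulgaris vs Dendro_borealis: 4
  Eremo_vulgaris vs Ictero_nigra: 6
  Eremo_vulgaris vs Bracho_pallida: 6
  Eremo_vulgaris vs Calli_minor: 2
  Dendro_borealis vs Ictero_nigra: 9
  Dendro_borealis vs Bracho_pallida: 10
  Dendro_borealis vs Calli_minor: 5
  Ictero_nigra vs Bracho_pallida: 10
  Ictero_nigra vs Calli_minor: 6
  Bracho_pallida vs Calli_minor: 8
The smallest is 2, between Eremo_vulgaris and Calli_minor.

2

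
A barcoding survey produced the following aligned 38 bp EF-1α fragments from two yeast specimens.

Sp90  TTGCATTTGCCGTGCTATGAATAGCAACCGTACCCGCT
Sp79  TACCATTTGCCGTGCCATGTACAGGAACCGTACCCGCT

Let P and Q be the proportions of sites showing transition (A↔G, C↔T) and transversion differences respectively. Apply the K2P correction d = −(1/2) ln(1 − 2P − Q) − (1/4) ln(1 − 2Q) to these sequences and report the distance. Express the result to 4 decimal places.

0.1773

Differing sites — 2:T/A (Tv); 3:G/C (Tv); 16:T/C (Ti); 20:A/T (Tv); 22:T/C (Ti); 25:C/G (Tv).
Of the 6 differences, 2 transitions and 4 transversions over 38 sites: P = 2/38 = 0.052632, Q = 4/38 = 0.105263.
d = −0.5·ln(0.789473) − 0.25·ln(0.789474) = −0.5·(-0.236390) − 0.25·(-0.236388) = 0.1773.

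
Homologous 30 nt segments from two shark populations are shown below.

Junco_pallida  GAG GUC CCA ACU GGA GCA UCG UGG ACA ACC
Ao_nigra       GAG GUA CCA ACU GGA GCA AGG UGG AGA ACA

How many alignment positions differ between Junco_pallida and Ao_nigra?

Differing sites — 6:C/A; 19:U/A; 20:C/G; 26:C/G; 30:C/A.
That gives 5 mismatches out of 30 aligned sites, so the Hamming distance is 5.

5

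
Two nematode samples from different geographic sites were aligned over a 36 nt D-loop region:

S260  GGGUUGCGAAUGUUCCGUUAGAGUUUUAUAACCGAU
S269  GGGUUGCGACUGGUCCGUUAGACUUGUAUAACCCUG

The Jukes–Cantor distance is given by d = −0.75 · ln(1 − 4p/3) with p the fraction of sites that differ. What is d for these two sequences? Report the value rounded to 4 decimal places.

0.2251

Differing sites — 10:A/C; 13:U/G; 23:G/C; 26:U/G; 34:G/C; 35:A/U; 36:U/G.
p = 7/36 = 0.194444.
d = −0.75 · ln(1 − (4/3)·0.194444) = −0.75 · ln(0.740741) = −0.75 · (-0.300104) = 0.2251.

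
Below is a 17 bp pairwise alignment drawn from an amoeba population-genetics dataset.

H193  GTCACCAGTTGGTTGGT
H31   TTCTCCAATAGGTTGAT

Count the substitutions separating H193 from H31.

The sequences differ at positions 1 (G/T), 4 (A/T), 8 (G/A), 10 (T/A), 16 (G/A).
That gives 5 mismatches out of 17 aligned sites, so the Hamming distance is 5.

5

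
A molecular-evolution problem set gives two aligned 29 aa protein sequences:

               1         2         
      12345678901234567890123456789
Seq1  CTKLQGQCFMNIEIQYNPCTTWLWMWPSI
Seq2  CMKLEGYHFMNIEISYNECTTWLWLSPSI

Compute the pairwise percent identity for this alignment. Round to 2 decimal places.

Mismatches occur at site 2 (T↔M), site 5 (Q↔E), site 7 (Q↔Y), site 8 (C↔H), site 15 (Q↔S), site 18 (P↔E), site 25 (M↔L), site 26 (W↔S).
21 of the 29 sites match, so the percent identity is 21/29 × 100 = 72.41%.

72.41%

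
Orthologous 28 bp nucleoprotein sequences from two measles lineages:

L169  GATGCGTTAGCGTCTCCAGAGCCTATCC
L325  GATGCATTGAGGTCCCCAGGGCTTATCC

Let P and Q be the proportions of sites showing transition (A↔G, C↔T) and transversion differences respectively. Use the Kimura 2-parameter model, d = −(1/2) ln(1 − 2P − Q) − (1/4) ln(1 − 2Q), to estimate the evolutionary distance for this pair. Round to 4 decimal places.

Differing sites — 6:G/A (Ti); 9:A/G (Ti); 10:G/A (Ti); 11:C/G (Tv); 15:T/C (Ti); 20:A/G (Ti); 23:C/T (Ti).
Of the 7 differences, 6 transitions and 1 transversion over 28 sites: P = 6/28 = 0.214286, Q = 1/28 = 0.035714.
d = −0.5·ln(0.535714) − 0.25·ln(0.928572) = −0.5·(-0.624155) − 0.25·(-0.074107) = 0.3306.

0.3306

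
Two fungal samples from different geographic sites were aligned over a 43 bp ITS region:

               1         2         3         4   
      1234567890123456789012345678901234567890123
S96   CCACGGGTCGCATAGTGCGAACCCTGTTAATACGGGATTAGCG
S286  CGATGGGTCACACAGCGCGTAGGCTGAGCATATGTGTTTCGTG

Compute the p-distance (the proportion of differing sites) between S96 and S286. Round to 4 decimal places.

0.3721

The sequences differ at positions 2 (C/G), 4 (C/T), 10 (G/A), 13 (T/C), 16 (T/C), 20 (A/T), 22 (C/G), 23 (C/G), 27 (T/A), 28 (T/G), 29 (A/C), 33 (C/T), 35 (G/T), 37 (A/T), 40 (A/C), 42 (C/T).
There are 16 differences over 43 sites, so p = 16/43 = 0.3721.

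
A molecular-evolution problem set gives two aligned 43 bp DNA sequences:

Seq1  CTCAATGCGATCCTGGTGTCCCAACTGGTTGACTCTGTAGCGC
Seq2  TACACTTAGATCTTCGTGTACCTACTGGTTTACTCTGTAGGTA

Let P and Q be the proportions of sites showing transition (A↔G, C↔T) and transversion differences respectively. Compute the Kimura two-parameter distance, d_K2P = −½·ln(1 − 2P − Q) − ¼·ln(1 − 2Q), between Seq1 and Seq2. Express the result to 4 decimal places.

0.3937

The sequences differ at positions 1 (C/T, transition), 2 (T/A, transversion), 5 (A/C, transversion), 7 (G/T, transversion), 8 (C/A, transversion), 13 (C/T, transition), 15 (G/C, transversion), 20 (C/A, transversion), 23 (A/T, transversion), 31 (G/T, transversion), 41 (C/G, transversion), 42 (G/T, transversion), 43 (C/A, transversion).
Of the 13 differences, 2 transitions and 11 transversions over 43 sites: P = 2/43 = 0.046512, Q = 11/43 = 0.255814.
d = −0.5·ln(0.651162) − 0.25·ln(0.488372) = −0.5·(-0.428997) − 0.25·(-0.716678) = 0.3937.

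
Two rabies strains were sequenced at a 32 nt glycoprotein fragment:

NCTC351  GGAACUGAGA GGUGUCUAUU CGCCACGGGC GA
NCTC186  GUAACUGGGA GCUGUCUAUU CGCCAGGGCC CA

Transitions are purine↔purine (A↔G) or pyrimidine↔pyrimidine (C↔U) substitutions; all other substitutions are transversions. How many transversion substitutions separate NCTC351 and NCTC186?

5

Differing sites — 2:G/U (Tv); 8:A/G (Ti); 12:G/C (Tv); 26:C/G (Tv); 29:G/C (Tv); 31:G/C (Tv).
Of the 6 differences, 1 transition and 5 transversions, so the answer is 5.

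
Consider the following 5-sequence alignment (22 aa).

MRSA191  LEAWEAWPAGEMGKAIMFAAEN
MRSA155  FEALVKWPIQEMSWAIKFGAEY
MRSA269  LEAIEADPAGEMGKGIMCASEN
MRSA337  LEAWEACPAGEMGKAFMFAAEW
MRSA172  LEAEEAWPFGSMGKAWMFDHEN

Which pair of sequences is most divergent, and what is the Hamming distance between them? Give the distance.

Pairwise Hamming distances:
  MRSA191 vs MRSA155: 11
  MRSA191 vs MRSA269: 5
  MRSA191 vs MRSA337: 3
  MRSA191 vs MRSA172: 6
  MRSA155 vs MRSA269: 15
  MRSA155 vs MRSA337: 13
  MRSA155 vs MRSA172: 14
  MRSA269 vs MRSA337: 7
  MRSA269 vs MRSA172: 9
  MRSA337 vs MRSA172: 8
The largest is 15, between MRSA155 and MRSA269.

15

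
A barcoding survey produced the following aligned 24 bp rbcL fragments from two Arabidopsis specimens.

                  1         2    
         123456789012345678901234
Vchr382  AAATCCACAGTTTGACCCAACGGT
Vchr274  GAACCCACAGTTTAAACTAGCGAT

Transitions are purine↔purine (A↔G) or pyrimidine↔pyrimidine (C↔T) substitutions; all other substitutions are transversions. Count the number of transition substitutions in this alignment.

The sequences differ at positions 1 (A/G, transition), 4 (T/C, transition), 14 (G/A, transition), 16 (C/A, transversion), 18 (C/T, transition), 20 (A/G, transition), 23 (G/A, transition).
Of the 7 differences, 6 transitions and 1 transversion, so the answer is 6.

6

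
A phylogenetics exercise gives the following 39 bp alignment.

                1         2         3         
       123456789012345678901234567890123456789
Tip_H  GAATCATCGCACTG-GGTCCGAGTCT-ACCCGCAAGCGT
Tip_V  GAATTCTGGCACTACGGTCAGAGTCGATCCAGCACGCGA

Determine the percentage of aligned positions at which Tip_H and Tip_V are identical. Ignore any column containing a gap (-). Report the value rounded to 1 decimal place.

Excluding the 2 gap columns leaves 37 comparable sites.
Differing sites — 5:C/T; 6:A/C; 8:C/G; 14:G/A; 20:C/A; 26:T/G; 28:A/T; 31:C/A; 35:A/C; 39:T/A.
27 of the 37 comparable sites match, so the percent identity is 27/37 × 100 = 73.0%.

73.0%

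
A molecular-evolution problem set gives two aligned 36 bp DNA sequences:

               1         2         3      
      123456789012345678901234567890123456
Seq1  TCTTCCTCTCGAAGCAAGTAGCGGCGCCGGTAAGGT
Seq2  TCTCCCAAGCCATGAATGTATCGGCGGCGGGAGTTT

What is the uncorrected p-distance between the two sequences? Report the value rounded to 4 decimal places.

0.3889

Differing sites — 4:T/C; 7:T/A; 8:C/A; 9:T/G; 11:G/C; 13:A/T; 15:C/A; 17:A/T; 21:G/T; 27:C/G; 31:T/G; 33:A/G; 34:G/T; 35:G/T.
There are 14 differences over 36 sites, so p = 14/36 = 0.3889.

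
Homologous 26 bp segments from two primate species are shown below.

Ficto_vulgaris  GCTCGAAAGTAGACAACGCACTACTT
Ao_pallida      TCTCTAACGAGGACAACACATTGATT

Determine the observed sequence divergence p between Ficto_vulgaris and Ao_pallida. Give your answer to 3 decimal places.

0.346

Differing sites — 1:G/T; 5:G/T; 8:A/C; 10:T/A; 11:A/G; 18:G/A; 21:C/T; 23:A/G; 24:C/A.
There are 9 differences over 26 sites, so p = 9/26 = 0.346.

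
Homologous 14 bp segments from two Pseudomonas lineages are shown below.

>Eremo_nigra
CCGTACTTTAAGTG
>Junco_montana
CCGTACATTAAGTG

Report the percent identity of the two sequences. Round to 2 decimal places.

92.86%

The sequences differ at position 7 (T/A).
13 of the 14 sites match, so the percent identity is 13/14 × 100 = 92.86%.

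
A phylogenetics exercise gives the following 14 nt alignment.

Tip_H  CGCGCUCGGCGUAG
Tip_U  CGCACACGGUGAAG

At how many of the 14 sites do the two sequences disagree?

Mismatches occur at site 4 (G↔A), site 6 (U↔A), site 10 (C↔U), site 12 (U↔A).
That gives 4 mismatches out of 14 aligned sites, so the Hamming distance is 4.

4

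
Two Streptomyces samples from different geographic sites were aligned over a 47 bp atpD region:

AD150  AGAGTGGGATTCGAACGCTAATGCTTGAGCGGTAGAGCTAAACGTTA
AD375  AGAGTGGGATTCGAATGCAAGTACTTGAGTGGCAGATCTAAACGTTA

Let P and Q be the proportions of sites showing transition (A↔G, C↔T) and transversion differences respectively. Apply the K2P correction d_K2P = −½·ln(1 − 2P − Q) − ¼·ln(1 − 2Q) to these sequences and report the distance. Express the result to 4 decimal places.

0.1696

Mismatches occur at site 16 (C↔T, transition), site 19 (T↔A, transversion), site 21 (A↔G, transition), site 23 (G↔A, transition), site 30 (C↔T, transition), site 33 (T↔C, transition), site 37 (G↔T, transversion).
Of the 7 differences, 5 transitions and 2 transversions over 47 sites: P = 5/47 = 0.106383, Q = 2/47 = 0.042553.
d = −0.5·ln(0.744681) − 0.25·ln(0.914894) = −0.5·(-0.294799) − 0.25·(-0.088947) = 0.1696.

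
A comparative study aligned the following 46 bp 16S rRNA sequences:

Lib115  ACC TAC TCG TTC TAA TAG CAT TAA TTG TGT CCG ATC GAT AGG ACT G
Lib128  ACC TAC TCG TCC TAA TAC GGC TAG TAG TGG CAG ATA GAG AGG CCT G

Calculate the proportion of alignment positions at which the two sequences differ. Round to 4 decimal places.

Differing sites — 11:T/C; 18:G/C; 19:C/G; 20:A/G; 21:T/C; 24:A/G; 26:T/A; 30:T/G; 32:C/A; 36:C/A; 39:T/G; 43:A/C.
There are 12 differences over 46 sites, so p = 12/46 = 0.2609.

0.2609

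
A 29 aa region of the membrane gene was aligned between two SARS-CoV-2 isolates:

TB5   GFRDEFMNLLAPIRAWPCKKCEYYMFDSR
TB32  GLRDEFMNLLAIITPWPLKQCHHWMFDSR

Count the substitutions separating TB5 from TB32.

9

Differing sites — 2:F/L; 12:P/I; 14:R/T; 15:A/P; 18:C/L; 20:K/Q; 22:E/H; 23:Y/H; 24:Y/W.
That gives 9 mismatches out of 29 aligned sites, so the Hamming distance is 9.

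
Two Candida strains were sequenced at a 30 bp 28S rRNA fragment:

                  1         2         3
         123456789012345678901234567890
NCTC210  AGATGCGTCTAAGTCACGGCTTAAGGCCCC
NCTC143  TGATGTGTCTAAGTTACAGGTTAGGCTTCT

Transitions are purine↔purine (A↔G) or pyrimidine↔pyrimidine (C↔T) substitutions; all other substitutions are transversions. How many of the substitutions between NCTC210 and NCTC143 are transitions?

Differing sites — 1:A/T (Tv); 6:C/T (Ti); 15:C/T (Ti); 18:G/A (Ti); 20:C/G (Tv); 24:A/G (Ti); 26:G/C (Tv); 27:C/T (Ti); 28:C/T (Ti); 30:C/T (Ti).
Of the 10 differences, 7 transitions and 3 transversions, so the answer is 7.

7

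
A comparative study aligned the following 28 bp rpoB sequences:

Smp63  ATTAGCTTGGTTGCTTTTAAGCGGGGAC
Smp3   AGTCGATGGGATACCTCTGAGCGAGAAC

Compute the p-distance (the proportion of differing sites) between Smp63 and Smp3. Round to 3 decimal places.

Mismatches occur at site 2 (T→G), site 4 (A→C), site 6 (C→A), site 8 (T→G), site 11 (T→A), site 13 (G→A), site 15 (T→C), site 17 (T→C), site 19 (A→G), site 24 (G→A), site 26 (G→A).
There are 11 differences over 28 sites, so p = 11/28 = 0.393.

0.393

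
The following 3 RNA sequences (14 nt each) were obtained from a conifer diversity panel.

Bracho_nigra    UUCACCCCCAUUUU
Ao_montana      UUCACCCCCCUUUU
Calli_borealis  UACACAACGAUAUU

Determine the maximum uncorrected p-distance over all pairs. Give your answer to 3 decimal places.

0.429

Pairwise Hamming distances:
  Bracho_nigra vs Ao_montana: 1
  Bracho_nigra vs Calli_borealis: 5
  Ao_montana vs Calli_borealis: 6
The largest is 6 mismatches, between Ao_montana and Calli_borealis; p = 6/14 = 0.429.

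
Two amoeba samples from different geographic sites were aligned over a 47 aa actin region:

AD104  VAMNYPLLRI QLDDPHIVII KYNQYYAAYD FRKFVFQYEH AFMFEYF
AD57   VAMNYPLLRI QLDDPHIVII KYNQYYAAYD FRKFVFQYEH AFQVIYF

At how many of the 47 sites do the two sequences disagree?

Differing sites — 43:M/Q; 44:F/V; 45:E/I.
That gives 3 mismatches out of 47 aligned sites, so the Hamming distance is 3.

3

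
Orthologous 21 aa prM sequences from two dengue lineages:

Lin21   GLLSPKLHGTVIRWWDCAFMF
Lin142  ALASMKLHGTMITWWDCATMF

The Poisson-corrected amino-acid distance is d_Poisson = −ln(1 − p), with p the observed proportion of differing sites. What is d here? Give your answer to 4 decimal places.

0.3365

Mismatches occur at site 1 (G→A), site 3 (L→A), site 5 (P→M), site 11 (V→M), site 13 (R→T), site 19 (F→T).
p = 6/21 = 0.285714.
d = −ln(1 − 0.285714) = −ln(0.714286) = 0.3365.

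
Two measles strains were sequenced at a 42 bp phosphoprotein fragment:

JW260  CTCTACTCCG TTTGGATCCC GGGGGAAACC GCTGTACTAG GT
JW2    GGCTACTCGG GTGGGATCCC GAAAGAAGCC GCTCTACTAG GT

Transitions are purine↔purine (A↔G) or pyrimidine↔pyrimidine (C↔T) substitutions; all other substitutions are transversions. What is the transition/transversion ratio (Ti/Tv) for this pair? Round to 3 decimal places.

0.667

Differing sites — 1:C/G (Tv); 2:T/G (Tv); 9:C/G (Tv); 11:T/G (Tv); 13:T/G (Tv); 22:G/A (Ti); 23:G/A (Ti); 24:G/A (Ti); 28:A/G (Ti); 34:G/C (Tv).
Of the 10 differences, 4 transitions and 6 transversions, so Ti/Tv = 4/6 = 0.667.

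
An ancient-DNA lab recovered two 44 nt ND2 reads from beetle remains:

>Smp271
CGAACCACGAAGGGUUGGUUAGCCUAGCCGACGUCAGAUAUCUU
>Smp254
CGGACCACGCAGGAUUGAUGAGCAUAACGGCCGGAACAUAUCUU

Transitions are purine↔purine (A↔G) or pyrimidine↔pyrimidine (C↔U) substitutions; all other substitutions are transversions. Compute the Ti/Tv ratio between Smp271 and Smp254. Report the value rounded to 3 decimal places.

Mismatches occur at site 3 (A/G, transition), site 10 (A/C, transversion), site 14 (G/A, transition), site 18 (G/A, transition), site 20 (U/G, transversion), site 24 (C/A, transversion), site 27 (G/A, transition), site 29 (C/G, transversion), site 31 (A/C, transversion), site 34 (U/G, transversion), site 35 (C/A, transversion), site 37 (G/C, transversion).
Of the 12 differences, 4 transitions and 8 transversions, so Ti/Tv = 4/8 = 0.500.

0.500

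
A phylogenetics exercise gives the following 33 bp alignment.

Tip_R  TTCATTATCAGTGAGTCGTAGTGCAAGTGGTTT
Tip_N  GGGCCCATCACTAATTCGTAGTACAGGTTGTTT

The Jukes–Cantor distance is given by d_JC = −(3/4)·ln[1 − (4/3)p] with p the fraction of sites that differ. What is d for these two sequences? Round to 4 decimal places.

0.4975

The sequences differ at positions 1 (T/G), 2 (T/G), 3 (C/G), 4 (A/C), 5 (T/C), 6 (T/C), 11 (G/C), 13 (G/A), 15 (G/T), 23 (G/A), 26 (A/G), 29 (G/T).
p = 12/33 = 0.363636.
d = −0.75 · ln(1 − (4/3)·0.363636) = −0.75 · ln(0.515152) = −0.75 · (-0.663293) = 0.4975.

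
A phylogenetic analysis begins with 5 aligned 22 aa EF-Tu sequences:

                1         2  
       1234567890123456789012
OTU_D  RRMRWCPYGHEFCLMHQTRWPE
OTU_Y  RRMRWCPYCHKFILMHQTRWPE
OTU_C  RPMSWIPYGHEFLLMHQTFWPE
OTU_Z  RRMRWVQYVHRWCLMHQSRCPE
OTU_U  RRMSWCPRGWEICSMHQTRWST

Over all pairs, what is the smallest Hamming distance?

Pairwise Hamming distances:
  OTU_D vs OTU_Y: 3
  OTU_D vs OTU_C: 5
  OTU_D vs OTU_Z: 7
  OTU_D vs OTU_U: 7
  OTU_Y vs OTU_C: 7
  OTU_Y vs OTU_Z: 8
  OTU_Y vs OTU_U: 10
  OTU_C vs OTU_Z: 11
  OTU_C vs OTU_U: 10
  OTU_Z vs OTU_U: 13
The smallest is 3, between OTU_D and OTU_Y.

3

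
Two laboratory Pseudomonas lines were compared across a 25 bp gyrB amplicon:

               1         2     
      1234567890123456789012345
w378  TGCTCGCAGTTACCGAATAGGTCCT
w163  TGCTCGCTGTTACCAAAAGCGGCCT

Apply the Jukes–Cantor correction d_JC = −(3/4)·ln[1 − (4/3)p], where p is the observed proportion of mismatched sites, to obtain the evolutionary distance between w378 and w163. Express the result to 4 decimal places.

0.2892

Differing sites — 8:A/T; 15:G/A; 18:T/A; 19:A/G; 20:G/C; 22:T/G.
p = 6/25 = 0.240000.
d = −0.75 · ln(1 − (4/3)·0.240000) = −0.75 · ln(0.680000) = −0.75 · (-0.385662) = 0.2892.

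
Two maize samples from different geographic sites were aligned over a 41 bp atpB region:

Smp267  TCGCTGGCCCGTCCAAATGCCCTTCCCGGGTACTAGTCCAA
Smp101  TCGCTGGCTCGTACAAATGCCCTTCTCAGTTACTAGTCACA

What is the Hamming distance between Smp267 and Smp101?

7

Differing sites — 9:C/T; 13:C/A; 26:C/T; 28:G/A; 30:G/T; 39:C/A; 40:A/C.
That gives 7 mismatches out of 41 aligned sites, so the Hamming distance is 7.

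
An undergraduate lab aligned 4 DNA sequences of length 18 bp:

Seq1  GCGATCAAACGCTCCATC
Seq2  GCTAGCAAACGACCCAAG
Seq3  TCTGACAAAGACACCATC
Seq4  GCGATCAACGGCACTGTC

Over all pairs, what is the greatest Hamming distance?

10

Pairwise Hamming distances:
  Seq1 vs Seq2: 6
  Seq1 vs Seq3: 7
  Seq1 vs Seq4: 5
  Seq2 vs Seq3: 9
  Seq2 vs Seq4: 10
  Seq3 vs Seq4: 8
The largest is 10, between Seq2 and Seq4.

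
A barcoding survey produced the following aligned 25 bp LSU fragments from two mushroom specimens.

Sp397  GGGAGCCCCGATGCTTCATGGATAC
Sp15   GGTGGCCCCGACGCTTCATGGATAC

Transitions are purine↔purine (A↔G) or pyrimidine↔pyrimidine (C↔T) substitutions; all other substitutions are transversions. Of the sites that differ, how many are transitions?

2

Differing sites — 3:G/T (Tv); 4:A/G (Ti); 12:T/C (Ti).
Of the 3 differences, 2 transitions and 1 transversion, so the answer is 2.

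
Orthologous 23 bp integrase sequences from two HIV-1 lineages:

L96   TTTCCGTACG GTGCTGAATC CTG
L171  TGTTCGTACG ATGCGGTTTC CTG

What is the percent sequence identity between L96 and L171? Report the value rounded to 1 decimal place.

Mismatches occur at site 2 (T→G), site 4 (C→T), site 11 (G→A), site 15 (T→G), site 17 (A→T), site 18 (A→T).
17 of the 23 sites match, so the percent identity is 17/23 × 100 = 73.9%.

73.9%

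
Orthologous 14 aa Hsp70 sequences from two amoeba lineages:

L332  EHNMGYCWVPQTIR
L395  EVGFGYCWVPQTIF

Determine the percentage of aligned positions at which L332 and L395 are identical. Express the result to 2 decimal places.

Differing sites — 2:H/V; 3:N/G; 4:M/F; 14:R/F.
10 of the 14 sites match, so the percent identity is 10/14 × 100 = 71.43%.

71.43%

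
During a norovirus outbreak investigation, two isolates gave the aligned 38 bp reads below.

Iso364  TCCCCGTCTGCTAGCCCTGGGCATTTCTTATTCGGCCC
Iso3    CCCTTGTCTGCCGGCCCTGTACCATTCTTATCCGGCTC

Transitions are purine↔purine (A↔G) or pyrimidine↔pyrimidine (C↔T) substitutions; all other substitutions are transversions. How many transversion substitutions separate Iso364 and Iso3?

3

Differing sites — 1:T/C (Ti); 4:C/T (Ti); 5:C/T (Ti); 12:T/C (Ti); 13:A/G (Ti); 20:G/T (Tv); 21:G/A (Ti); 23:A/C (Tv); 24:T/A (Tv); 32:T/C (Ti); 37:C/T (Ti).
Of the 11 differences, 8 transitions and 3 transversions, so the answer is 3.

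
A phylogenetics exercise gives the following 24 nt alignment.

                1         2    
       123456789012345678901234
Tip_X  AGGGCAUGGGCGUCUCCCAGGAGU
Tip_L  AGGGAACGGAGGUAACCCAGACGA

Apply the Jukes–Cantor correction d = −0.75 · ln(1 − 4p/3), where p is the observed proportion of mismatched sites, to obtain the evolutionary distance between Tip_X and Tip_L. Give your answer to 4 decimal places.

0.5199

Mismatches occur at site 5 (C→A), site 7 (U→C), site 10 (G→A), site 11 (C→G), site 14 (C→A), site 15 (U→A), site 21 (G→A), site 22 (A→C), site 24 (U→A).
p = 9/24 = 0.375000.
d = −0.75 · ln(1 − (4/3)·0.375000) = −0.75 · ln(0.500000) = −0.75 · (-0.693147) = 0.5199.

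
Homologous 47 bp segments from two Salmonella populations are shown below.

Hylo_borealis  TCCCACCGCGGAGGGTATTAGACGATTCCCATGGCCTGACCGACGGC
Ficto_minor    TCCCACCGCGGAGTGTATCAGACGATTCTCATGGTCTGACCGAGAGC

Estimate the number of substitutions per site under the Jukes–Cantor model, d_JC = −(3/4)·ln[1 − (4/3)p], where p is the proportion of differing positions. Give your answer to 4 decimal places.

Differing sites — 14:G/T; 19:T/C; 29:C/T; 35:C/T; 44:C/G; 45:G/A.
p = 6/47 = 0.127660.
d = −0.75 · ln(1 − (4/3)·0.127660) = −0.75 · ln(0.829787) = −0.75 · (-0.186586) = 0.1399.

0.1399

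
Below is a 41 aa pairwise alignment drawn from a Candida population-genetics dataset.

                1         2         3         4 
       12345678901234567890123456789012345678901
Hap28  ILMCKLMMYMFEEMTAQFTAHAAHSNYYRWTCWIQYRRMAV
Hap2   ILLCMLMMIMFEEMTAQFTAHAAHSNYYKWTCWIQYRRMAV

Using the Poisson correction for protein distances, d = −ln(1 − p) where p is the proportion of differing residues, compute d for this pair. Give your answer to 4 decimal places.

0.1027

Mismatches occur at site 3 (M↔L), site 5 (K↔M), site 9 (Y↔I), site 29 (R↔K).
p = 4/41 = 0.097561.
d = −ln(1 − 0.097561) = −ln(0.902439) = 0.1027.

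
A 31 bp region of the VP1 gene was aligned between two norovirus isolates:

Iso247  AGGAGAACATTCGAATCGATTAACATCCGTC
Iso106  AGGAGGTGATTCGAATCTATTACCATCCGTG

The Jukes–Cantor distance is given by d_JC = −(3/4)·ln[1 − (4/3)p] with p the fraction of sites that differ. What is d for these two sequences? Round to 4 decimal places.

0.2239

Differing sites — 6:A/G; 7:A/T; 8:C/G; 18:G/T; 23:A/C; 31:C/G.
p = 6/31 = 0.193548.
d = −0.75 · ln(1 − (4/3)·0.193548) = −0.75 · ln(0.741936) = −0.75 · (-0.298492) = 0.2239.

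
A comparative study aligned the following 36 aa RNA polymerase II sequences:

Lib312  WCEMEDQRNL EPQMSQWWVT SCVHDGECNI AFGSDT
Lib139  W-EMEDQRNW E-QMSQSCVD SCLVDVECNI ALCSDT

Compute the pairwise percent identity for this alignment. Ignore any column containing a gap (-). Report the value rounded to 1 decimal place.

73.5%

Excluding the 2 gap columns leaves 34 comparable sites.
Mismatches occur at site 10 (L↔W), site 17 (W↔S), site 18 (W↔C), site 20 (T↔D), site 23 (V↔L), site 24 (H↔V), site 26 (G↔V), site 32 (F↔L), site 33 (G↔C).
25 of the 34 comparable sites match, so the percent identity is 25/34 × 100 = 73.5%.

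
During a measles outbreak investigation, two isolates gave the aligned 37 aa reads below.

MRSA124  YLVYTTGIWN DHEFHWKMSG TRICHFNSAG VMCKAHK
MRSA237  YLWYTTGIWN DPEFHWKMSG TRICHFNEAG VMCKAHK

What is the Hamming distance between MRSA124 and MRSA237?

Mismatches occur at site 3 (V/W), site 12 (H/P), site 28 (S/E).
That gives 3 mismatches out of 37 aligned sites, so the Hamming distance is 3.

3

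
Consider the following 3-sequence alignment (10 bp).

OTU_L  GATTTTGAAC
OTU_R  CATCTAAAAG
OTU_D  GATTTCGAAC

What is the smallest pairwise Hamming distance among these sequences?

1

Pairwise Hamming distances:
  OTU_L vs OTU_R: 5
  OTU_L vs OTU_D: 1
  OTU_R vs OTU_D: 5
The smallest is 1, between OTU_L and OTU_D.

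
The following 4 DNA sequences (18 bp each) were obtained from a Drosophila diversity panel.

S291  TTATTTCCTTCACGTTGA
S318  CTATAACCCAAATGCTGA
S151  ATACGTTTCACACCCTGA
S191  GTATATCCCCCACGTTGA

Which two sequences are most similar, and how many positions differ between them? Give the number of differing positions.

4

Pairwise Hamming distances:
  S291 vs S318: 8
  S291 vs S151: 9
  S291 vs S191: 4
  S318 vs S151: 9
  S318 vs S191: 6
  S151 vs S191: 8
The smallest is 4, between S291 and S191.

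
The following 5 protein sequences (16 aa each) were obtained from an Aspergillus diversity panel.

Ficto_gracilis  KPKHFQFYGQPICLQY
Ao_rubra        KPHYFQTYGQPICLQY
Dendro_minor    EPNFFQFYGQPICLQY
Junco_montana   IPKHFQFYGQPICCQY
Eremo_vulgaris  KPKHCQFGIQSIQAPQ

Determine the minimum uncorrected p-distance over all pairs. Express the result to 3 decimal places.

0.125

Pairwise Hamming distances:
  Ficto_gracilis vs Ao_rubra: 3
  Ficto_gracilis vs Dendro_minor: 3
  Ficto_gracilis vs Junco_montana: 2
  Ficto_gracilis vs Eremo_vulgaris: 8
  Ao_rubra vs Dendro_minor: 4
  Ao_rubra vs Junco_montana: 5
  Ao_rubra vs Eremo_vulgaris: 11
  Dendro_minor vs Junco_montana: 4
  Dendro_minor vs Eremo_vulgaris: 11
  Junco_montana vs Eremo_vulgaris: 9
The smallest is 2 mismatches, between Ficto_gracilis and Junco_montana; p = 2/16 = 0.125.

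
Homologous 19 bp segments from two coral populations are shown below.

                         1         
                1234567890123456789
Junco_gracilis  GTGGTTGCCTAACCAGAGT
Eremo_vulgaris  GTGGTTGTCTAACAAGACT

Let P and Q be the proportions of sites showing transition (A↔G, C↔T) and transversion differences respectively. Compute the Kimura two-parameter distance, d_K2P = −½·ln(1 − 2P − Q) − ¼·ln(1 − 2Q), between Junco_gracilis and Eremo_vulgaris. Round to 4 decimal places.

Differing sites — 8:C/T (Ti); 14:C/A (Tv); 18:G/C (Tv).
Of the 3 differences, 1 transition and 2 transversions over 19 sites: P = 1/19 = 0.052632, Q = 2/19 = 0.105263.
d = −0.5·ln(0.789473) − 0.25·ln(0.789474) = −0.5·(-0.236390) − 0.25·(-0.236388) = 0.1773.

0.1773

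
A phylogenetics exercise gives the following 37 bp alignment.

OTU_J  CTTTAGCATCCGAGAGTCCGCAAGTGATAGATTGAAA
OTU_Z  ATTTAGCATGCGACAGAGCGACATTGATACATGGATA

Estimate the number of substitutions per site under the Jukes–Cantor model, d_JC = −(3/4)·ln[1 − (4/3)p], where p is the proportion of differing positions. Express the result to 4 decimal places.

0.3786

The sequences differ at positions 1 (C/A), 10 (C/G), 14 (G/C), 17 (T/A), 18 (C/G), 21 (C/A), 22 (A/C), 24 (G/T), 30 (G/C), 33 (T/G), 36 (A/T).
p = 11/37 = 0.297297.
d = −0.75 · ln(1 − (4/3)·0.297297) = −0.75 · ln(0.603604) = −0.75 · (-0.504837) = 0.3786.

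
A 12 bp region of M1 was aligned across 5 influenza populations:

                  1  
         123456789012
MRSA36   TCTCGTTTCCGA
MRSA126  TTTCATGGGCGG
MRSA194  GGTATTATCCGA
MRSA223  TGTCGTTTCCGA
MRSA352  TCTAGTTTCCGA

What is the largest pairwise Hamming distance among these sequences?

8

Pairwise Hamming distances:
  MRSA36 vs MRSA126: 6
  MRSA36 vs MRSA194: 5
  MRSA36 vs MRSA223: 1
  MRSA36 vs MRSA352: 1
  MRSA126 vs MRSA194: 8
  MRSA126 vs MRSA223: 6
  MRSA126 vs MRSA352: 7
  MRSA194 vs MRSA223: 4
  MRSA194 vs MRSA352: 4
  MRSA223 vs MRSA352: 2
The largest is 8, between MRSA126 and MRSA194.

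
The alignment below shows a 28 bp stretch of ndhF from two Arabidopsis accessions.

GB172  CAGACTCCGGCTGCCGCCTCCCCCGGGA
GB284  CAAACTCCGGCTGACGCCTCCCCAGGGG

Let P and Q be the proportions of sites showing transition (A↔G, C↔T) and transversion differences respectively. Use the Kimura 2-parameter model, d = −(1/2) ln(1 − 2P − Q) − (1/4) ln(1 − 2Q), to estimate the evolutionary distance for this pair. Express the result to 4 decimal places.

The sequences differ at positions 3 (G/A, transition), 14 (C/A, transversion), 24 (C/A, transversion), 28 (A/G, transition).
Of the 4 differences, 2 transitions and 2 transversions over 28 sites: P = 2/28 = 0.071429, Q = 2/28 = 0.071429.
d = −0.5·ln(0.785713) − 0.25·ln(0.857142) = −0.5·(-0.241164) − 0.25·(-0.154152) = 0.1591.

0.1591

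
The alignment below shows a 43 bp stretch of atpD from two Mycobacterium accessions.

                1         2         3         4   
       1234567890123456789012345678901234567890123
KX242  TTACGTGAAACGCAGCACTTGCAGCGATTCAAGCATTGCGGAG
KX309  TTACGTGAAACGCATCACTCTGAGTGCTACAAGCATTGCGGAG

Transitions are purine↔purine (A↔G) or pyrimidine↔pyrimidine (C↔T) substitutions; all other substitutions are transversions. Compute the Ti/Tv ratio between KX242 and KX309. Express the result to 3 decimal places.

The sequences differ at positions 15 (G/T, transversion), 20 (T/C, transition), 21 (G/T, transversion), 22 (C/G, transversion), 25 (C/T, transition), 27 (A/C, transversion), 29 (T/A, transversion).
Of the 7 differences, 2 transitions and 5 transversions, so Ti/Tv = 2/5 = 0.400.

0.400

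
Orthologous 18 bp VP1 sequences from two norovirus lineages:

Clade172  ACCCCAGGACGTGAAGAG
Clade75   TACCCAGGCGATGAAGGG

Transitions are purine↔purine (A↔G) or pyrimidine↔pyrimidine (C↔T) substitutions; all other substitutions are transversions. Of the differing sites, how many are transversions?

Differing sites — 1:A/T (Tv); 2:C/A (Tv); 9:A/C (Tv); 10:C/G (Tv); 11:G/A (Ti); 17:A/G (Ti).
Of the 6 differences, 2 transitions and 4 transversions, so the answer is 4.

4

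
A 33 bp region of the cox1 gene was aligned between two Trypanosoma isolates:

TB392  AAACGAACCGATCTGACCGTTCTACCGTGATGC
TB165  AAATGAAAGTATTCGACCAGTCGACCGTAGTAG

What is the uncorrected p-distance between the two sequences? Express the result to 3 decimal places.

0.394

The sequences differ at positions 4 (C/T), 8 (C/A), 9 (C/G), 10 (G/T), 13 (C/T), 14 (T/C), 19 (G/A), 20 (T/G), 23 (T/G), 29 (G/A), 30 (A/G), 32 (G/A), 33 (C/G).
There are 13 differences over 33 sites, so p = 13/33 = 0.394.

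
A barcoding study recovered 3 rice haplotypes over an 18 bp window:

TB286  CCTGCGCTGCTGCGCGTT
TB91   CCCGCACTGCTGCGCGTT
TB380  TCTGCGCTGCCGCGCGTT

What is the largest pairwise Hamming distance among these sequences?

Pairwise Hamming distances:
  TB286 vs TB91: 2
  TB286 vs TB380: 2
  TB91 vs TB380: 4
The largest is 4, between TB91 and TB380.

4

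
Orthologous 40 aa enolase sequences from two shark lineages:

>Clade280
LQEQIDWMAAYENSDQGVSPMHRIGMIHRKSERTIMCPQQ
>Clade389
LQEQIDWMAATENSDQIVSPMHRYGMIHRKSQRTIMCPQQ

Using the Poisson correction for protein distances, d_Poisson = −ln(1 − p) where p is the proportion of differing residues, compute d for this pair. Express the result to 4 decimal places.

The sequences differ at positions 11 (Y/T), 17 (G/I), 24 (I/Y), 32 (E/Q).
p = 4/40 = 0.100000.
d = −ln(1 − 0.100000) = −ln(0.900000) = 0.1054.

0.1054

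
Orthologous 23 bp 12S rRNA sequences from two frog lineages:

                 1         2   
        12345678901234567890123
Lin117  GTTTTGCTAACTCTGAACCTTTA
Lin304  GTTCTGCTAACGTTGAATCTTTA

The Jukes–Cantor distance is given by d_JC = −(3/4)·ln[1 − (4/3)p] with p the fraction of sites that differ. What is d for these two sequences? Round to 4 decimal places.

0.1979

Differing sites — 4:T/C; 12:T/G; 13:C/T; 18:C/T.
p = 4/23 = 0.173913.
d = −0.75 · ln(1 − (4/3)·0.173913) = −0.75 · ln(0.768116) = −0.75 · (-0.263815) = 0.1979.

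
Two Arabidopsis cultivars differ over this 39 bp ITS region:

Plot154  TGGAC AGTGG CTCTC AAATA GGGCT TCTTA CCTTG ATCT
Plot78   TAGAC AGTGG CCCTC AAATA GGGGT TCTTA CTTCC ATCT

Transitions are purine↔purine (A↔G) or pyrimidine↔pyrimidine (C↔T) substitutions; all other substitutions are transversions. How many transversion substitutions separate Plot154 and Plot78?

2

Differing sites — 2:G/A (Ti); 12:T/C (Ti); 24:C/G (Tv); 32:C/T (Ti); 34:T/C (Ti); 35:G/C (Tv).
Of the 6 differences, 4 transitions and 2 transversions, so the answer is 2.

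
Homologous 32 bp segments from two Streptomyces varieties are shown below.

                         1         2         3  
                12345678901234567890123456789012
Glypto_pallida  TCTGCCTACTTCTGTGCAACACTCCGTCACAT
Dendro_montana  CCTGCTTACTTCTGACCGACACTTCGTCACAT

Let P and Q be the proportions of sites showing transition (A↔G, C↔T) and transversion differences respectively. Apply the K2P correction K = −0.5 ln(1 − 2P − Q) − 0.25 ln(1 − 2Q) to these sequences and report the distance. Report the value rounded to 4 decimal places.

0.2207

Mismatches occur at site 1 (T↔C, transition), site 6 (C↔T, transition), site 15 (T↔A, transversion), site 16 (G↔C, transversion), site 18 (A↔G, transition), site 24 (C↔T, transition).
Of the 6 differences, 4 transitions and 2 transversions over 32 sites: P = 4/32 = 0.125000, Q = 2/32 = 0.062500.
d = −0.5·ln(0.687500) − 0.25·ln(0.875000) = −0.5·(-0.374693) − 0.25·(-0.133531) = 0.2207.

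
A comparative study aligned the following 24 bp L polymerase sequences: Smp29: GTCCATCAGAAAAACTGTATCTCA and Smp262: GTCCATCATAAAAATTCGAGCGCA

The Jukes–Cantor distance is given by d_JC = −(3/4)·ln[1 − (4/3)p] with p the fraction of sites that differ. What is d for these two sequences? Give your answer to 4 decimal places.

Differing sites — 9:G/T; 15:C/T; 17:G/C; 18:T/G; 20:T/G; 22:T/G.
p = 6/24 = 0.250000.
d = −0.75 · ln(1 − (4/3)·0.250000) = −0.75 · ln(0.666667) = −0.75 · (-0.405465) = 0.3041.

0.3041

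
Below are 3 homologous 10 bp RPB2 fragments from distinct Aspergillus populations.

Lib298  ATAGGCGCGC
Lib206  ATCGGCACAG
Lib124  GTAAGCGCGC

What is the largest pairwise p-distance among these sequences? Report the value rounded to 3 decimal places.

Pairwise Hamming distances:
  Lib298 vs Lib206: 4
  Lib298 vs Lib124: 2
  Lib206 vs Lib124: 6
The largest is 6 mismatches, between Lib206 and Lib124; p = 6/10 = 0.600.

0.600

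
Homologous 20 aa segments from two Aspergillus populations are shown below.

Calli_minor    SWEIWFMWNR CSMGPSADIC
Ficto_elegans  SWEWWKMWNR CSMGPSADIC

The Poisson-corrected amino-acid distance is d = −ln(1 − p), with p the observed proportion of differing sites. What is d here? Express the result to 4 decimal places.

0.1054

Mismatches occur at site 4 (I/W), site 6 (F/K).
p = 2/20 = 0.100000.
d = −ln(1 − 0.100000) = −ln(0.900000) = 0.1054.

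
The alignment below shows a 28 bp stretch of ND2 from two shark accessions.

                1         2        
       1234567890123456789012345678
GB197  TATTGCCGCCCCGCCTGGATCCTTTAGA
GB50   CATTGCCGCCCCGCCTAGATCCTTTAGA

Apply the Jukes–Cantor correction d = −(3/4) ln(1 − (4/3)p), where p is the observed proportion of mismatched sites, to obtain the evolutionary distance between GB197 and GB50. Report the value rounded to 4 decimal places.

0.0751

The sequences differ at positions 1 (T/C), 17 (G/A).
p = 2/28 = 0.071429.
d = −0.75 · ln(1 − (4/3)·0.071429) = −0.75 · ln(0.904761) = −0.75 · (-0.100084) = 0.0751.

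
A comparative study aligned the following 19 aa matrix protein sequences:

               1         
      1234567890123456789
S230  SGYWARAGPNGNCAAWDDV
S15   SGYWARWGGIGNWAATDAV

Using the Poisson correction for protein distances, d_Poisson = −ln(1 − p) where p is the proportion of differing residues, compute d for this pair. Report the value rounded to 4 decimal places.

0.3795

The sequences differ at positions 7 (A/W), 9 (P/G), 10 (N/I), 13 (C/W), 16 (W/T), 18 (D/A).
p = 6/19 = 0.315789.
d = −ln(1 − 0.315789) = −ln(0.684211) = 0.3795.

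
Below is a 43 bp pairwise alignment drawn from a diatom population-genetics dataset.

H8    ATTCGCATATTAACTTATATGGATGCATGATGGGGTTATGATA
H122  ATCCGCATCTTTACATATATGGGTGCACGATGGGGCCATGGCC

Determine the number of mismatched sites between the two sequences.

The sequences differ at positions 3 (T/C), 9 (A/C), 12 (A/T), 15 (T/A), 23 (A/G), 28 (T/C), 36 (T/C), 37 (T/C), 41 (A/G), 42 (T/C), 43 (A/C).
That gives 11 mismatches out of 43 aligned sites, so the Hamming distance is 11.

11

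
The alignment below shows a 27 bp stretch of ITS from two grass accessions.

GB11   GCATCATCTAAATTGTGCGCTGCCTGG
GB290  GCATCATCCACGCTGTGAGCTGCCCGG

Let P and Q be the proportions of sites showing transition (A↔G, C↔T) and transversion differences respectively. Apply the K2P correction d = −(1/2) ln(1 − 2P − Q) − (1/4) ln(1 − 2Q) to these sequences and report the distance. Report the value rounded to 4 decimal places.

Mismatches occur at site 9 (T→C, transition), site 11 (A→C, transversion), site 12 (A→G, transition), site 13 (T→C, transition), site 18 (C→A, transversion), site 25 (T→C, transition).
Of the 6 differences, 4 transitions and 2 transversions over 27 sites: P = 4/27 = 0.148148, Q = 2/27 = 0.074074.
d = −0.5·ln(0.629630) − 0.25·ln(0.851852) = −0.5·(-0.462623) − 0.25·(-0.160342) = 0.2714.

0.2714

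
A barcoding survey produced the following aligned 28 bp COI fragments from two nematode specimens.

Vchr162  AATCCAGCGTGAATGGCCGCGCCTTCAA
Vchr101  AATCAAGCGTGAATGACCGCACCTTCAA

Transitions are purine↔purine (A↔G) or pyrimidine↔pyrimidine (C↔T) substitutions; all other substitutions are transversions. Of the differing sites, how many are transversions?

1

Mismatches occur at site 5 (C↔A, transversion), site 16 (G↔A, transition), site 21 (G↔A, transition).
Of the 3 differences, 2 transitions and 1 transversion, so the answer is 1.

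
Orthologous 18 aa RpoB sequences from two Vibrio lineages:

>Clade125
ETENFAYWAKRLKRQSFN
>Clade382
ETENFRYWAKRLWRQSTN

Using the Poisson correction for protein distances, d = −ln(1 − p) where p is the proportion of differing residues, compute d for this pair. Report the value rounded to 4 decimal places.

0.1823

Mismatches occur at site 6 (A→R), site 13 (K→W), site 17 (F→T).
p = 3/18 = 0.166667.
d = −ln(1 − 0.166667) = −ln(0.833333) = 0.1823.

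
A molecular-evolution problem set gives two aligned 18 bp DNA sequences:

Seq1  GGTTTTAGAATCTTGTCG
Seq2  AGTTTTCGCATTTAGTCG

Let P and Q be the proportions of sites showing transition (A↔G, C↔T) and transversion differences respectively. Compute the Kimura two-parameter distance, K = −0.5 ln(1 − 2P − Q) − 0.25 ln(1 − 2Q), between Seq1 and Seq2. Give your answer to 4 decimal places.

0.3476

The sequences differ at positions 1 (G/A, transition), 7 (A/C, transversion), 9 (A/C, transversion), 12 (C/T, transition), 14 (T/A, transversion).
Of the 5 differences, 2 transitions and 3 transversions over 18 sites: P = 2/18 = 0.111111, Q = 3/18 = 0.166667.
d = −0.5·ln(0.611111) − 0.25·ln(0.666666) = −0.5·(-0.492477) − 0.25·(-0.405466) = 0.3476.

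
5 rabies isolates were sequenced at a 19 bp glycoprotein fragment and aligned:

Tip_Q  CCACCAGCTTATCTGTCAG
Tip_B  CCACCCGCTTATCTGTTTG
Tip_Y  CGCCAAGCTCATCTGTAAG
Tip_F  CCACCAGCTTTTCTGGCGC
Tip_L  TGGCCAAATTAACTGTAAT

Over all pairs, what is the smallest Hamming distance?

3

Pairwise Hamming distances:
  Tip_Q vs Tip_B: 3
  Tip_Q vs Tip_Y: 5
  Tip_Q vs Tip_F: 4
  Tip_Q vs Tip_L: 8
  Tip_B vs Tip_Y: 7
  Tip_B vs Tip_F: 6
  Tip_B vs Tip_L: 10
  Tip_Y vs Tip_F: 9
  Tip_Y vs Tip_L: 8
  Tip_F vs Tip_L: 11
The smallest is 3, between Tip_Q and Tip_B.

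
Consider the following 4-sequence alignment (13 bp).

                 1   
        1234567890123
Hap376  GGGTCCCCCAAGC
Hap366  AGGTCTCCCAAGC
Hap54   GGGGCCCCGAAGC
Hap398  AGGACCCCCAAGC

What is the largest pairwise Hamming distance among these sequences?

4

Pairwise Hamming distances:
  Hap376 vs Hap366: 2
  Hap376 vs Hap54: 2
  Hap376 vs Hap398: 2
  Hap366 vs Hap54: 4
  Hap366 vs Hap398: 2
  Hap54 vs Hap398: 3
The largest is 4, between Hap366 and Hap54.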